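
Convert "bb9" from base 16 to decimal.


Input: "bb9" in base 16
Positional expansion:
  Digit 'b' (value 11) x 16^2 = 2816
  Digit 'b' (value 11) x 16^1 = 176
  Digit '9' (value 9) x 16^0 = 9
Sum = 3001

3001


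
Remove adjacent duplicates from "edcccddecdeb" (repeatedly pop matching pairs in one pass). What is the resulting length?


Input: edcccddecdeb
Stack-based adjacent duplicate removal:
  Read 'e': push. Stack: e
  Read 'd': push. Stack: ed
  Read 'c': push. Stack: edc
  Read 'c': matches stack top 'c' => pop. Stack: ed
  Read 'c': push. Stack: edc
  Read 'd': push. Stack: edcd
  Read 'd': matches stack top 'd' => pop. Stack: edc
  Read 'e': push. Stack: edce
  Read 'c': push. Stack: edcec
  Read 'd': push. Stack: edcecd
  Read 'e': push. Stack: edcecde
  Read 'b': push. Stack: edcecdeb
Final stack: "edcecdeb" (length 8)

8


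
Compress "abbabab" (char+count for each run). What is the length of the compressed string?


Input: abbabab
Runs:
  'a' x 1 => "a1"
  'b' x 2 => "b2"
  'a' x 1 => "a1"
  'b' x 1 => "b1"
  'a' x 1 => "a1"
  'b' x 1 => "b1"
Compressed: "a1b2a1b1a1b1"
Compressed length: 12

12


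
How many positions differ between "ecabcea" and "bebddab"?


Comparing "ecabcea" and "bebddab" position by position:
  Position 0: 'e' vs 'b' => DIFFER
  Position 1: 'c' vs 'e' => DIFFER
  Position 2: 'a' vs 'b' => DIFFER
  Position 3: 'b' vs 'd' => DIFFER
  Position 4: 'c' vs 'd' => DIFFER
  Position 5: 'e' vs 'a' => DIFFER
  Position 6: 'a' vs 'b' => DIFFER
Positions that differ: 7

7


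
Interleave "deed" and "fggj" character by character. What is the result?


Interleaving "deed" and "fggj":
  Position 0: 'd' from first, 'f' from second => "df"
  Position 1: 'e' from first, 'g' from second => "eg"
  Position 2: 'e' from first, 'g' from second => "eg"
  Position 3: 'd' from first, 'j' from second => "dj"
Result: dfegegdj

dfegegdj


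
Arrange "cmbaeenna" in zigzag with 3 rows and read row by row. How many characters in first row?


Zigzag "cmbaeenna" into 3 rows:
Placing characters:
  'c' => row 0
  'm' => row 1
  'b' => row 2
  'a' => row 1
  'e' => row 0
  'e' => row 1
  'n' => row 2
  'n' => row 1
  'a' => row 0
Rows:
  Row 0: "cea"
  Row 1: "maen"
  Row 2: "bn"
First row length: 3

3


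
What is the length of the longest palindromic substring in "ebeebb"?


Input: "ebeebb"
Checking substrings for palindromes:
  [1:5] "beeb" (len 4) => palindrome
  [0:3] "ebe" (len 3) => palindrome
  [2:4] "ee" (len 2) => palindrome
  [4:6] "bb" (len 2) => palindrome
Longest palindromic substring: "beeb" with length 4

4


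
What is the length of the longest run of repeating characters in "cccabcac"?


Input: "cccabcac"
Scanning for longest run:
  Position 1 ('c'): continues run of 'c', length=2
  Position 2 ('c'): continues run of 'c', length=3
  Position 3 ('a'): new char, reset run to 1
  Position 4 ('b'): new char, reset run to 1
  Position 5 ('c'): new char, reset run to 1
  Position 6 ('a'): new char, reset run to 1
  Position 7 ('c'): new char, reset run to 1
Longest run: 'c' with length 3

3


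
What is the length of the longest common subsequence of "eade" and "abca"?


LCS of "eade" and "abca"
DP table:
           a    b    c    a
      0    0    0    0    0
  e   0    0    0    0    0
  a   0    1    1    1    1
  d   0    1    1    1    1
  e   0    1    1    1    1
LCS length = dp[4][4] = 1

1


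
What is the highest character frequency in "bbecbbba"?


Input: bbecbbba
Character counts:
  'a': 1
  'b': 5
  'c': 1
  'e': 1
Maximum frequency: 5

5


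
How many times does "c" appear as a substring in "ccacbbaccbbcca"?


Searching for "c" in "ccacbbaccbbcca"
Scanning each position:
  Position 0: "c" => MATCH
  Position 1: "c" => MATCH
  Position 2: "a" => no
  Position 3: "c" => MATCH
  Position 4: "b" => no
  Position 5: "b" => no
  Position 6: "a" => no
  Position 7: "c" => MATCH
  Position 8: "c" => MATCH
  Position 9: "b" => no
  Position 10: "b" => no
  Position 11: "c" => MATCH
  Position 12: "c" => MATCH
  Position 13: "a" => no
Total occurrences: 7

7


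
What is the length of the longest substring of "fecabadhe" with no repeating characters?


Input: "fecabadhe"
Sliding window (track last position of each char):
  Position 0 ('f'): window [0,0] length 1 -- new best
  Position 1 ('e'): window [0,1] length 2 -- new best
  Position 2 ('c'): window [0,2] length 3 -- new best
  Position 3 ('a'): window [0,3] length 4 -- new best
  Position 4 ('b'): window [0,4] length 5 -- new best
  Position 5 ('a'): repeat (last at 3), move window start to 4
  Position 5 ('a'): window [4,5] length 2
  Position 6 ('d'): window [4,6] length 3
  Position 7 ('h'): window [4,7] length 4
  Position 8 ('e'): window [4,8] length 5
Longest substring with no repeats: "fecab" with length 5

5


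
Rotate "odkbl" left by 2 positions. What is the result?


Input: "odkbl", rotate left by 2
First 2 characters: "od"
Remaining characters: "kbl"
Concatenate remaining + first: "kbl" + "od" = "kblod"

kblod


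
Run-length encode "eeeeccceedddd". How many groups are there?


Input: eeeeccceedddd
Scanning for consecutive runs:
  Group 1: 'e' x 4 (positions 0-3)
  Group 2: 'c' x 3 (positions 4-6)
  Group 3: 'e' x 2 (positions 7-8)
  Group 4: 'd' x 4 (positions 9-12)
Total groups: 4

4


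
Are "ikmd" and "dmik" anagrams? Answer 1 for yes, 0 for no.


Strings: "ikmd", "dmik"
Sorted first:  dikm
Sorted second: dikm
Sorted forms match => anagrams

1


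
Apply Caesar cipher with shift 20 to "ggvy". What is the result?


Caesar cipher: shift "ggvy" by 20
  'g' (pos 6) + 20 = pos 0 = 'a'
  'g' (pos 6) + 20 = pos 0 = 'a'
  'v' (pos 21) + 20 = pos 15 = 'p'
  'y' (pos 24) + 20 = pos 18 = 's'
Result: aaps

aaps


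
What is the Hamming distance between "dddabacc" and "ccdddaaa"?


Comparing "dddabacc" and "ccdddaaa" position by position:
  Position 0: 'd' vs 'c' => differ
  Position 1: 'd' vs 'c' => differ
  Position 2: 'd' vs 'd' => same
  Position 3: 'a' vs 'd' => differ
  Position 4: 'b' vs 'd' => differ
  Position 5: 'a' vs 'a' => same
  Position 6: 'c' vs 'a' => differ
  Position 7: 'c' vs 'a' => differ
Total differences (Hamming distance): 6

6


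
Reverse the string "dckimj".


Input: dckimj
Reading characters right to left:
  Position 5: 'j'
  Position 4: 'm'
  Position 3: 'i'
  Position 2: 'k'
  Position 1: 'c'
  Position 0: 'd'
Reversed: jmikcd

jmikcd


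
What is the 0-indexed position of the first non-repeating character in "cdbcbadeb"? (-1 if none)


Input: cdbcbadeb
Character frequencies:
  'a': 1
  'b': 3
  'c': 2
  'd': 2
  'e': 1
Scanning left to right for freq == 1:
  Position 0 ('c'): freq=2, skip
  Position 1 ('d'): freq=2, skip
  Position 2 ('b'): freq=3, skip
  Position 3 ('c'): freq=2, skip
  Position 4 ('b'): freq=3, skip
  Position 5 ('a'): unique! => answer = 5

5


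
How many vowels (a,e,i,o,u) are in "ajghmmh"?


Input: ajghmmh
Checking each character:
  'a' at position 0: vowel (running total: 1)
  'j' at position 1: consonant
  'g' at position 2: consonant
  'h' at position 3: consonant
  'm' at position 4: consonant
  'm' at position 5: consonant
  'h' at position 6: consonant
Total vowels: 1

1


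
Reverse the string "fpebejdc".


Input: fpebejdc
Reading characters right to left:
  Position 7: 'c'
  Position 6: 'd'
  Position 5: 'j'
  Position 4: 'e'
  Position 3: 'b'
  Position 2: 'e'
  Position 1: 'p'
  Position 0: 'f'
Reversed: cdjebepf

cdjebepf


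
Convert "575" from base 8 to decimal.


Input: "575" in base 8
Positional expansion:
  Digit '5' (value 5) x 8^2 = 320
  Digit '7' (value 7) x 8^1 = 56
  Digit '5' (value 5) x 8^0 = 5
Sum = 381

381


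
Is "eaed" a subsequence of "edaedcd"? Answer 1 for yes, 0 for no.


Check if "eaed" is a subsequence of "edaedcd"
Greedy scan:
  Position 0 ('e'): matches sub[0] = 'e'
  Position 1 ('d'): no match needed
  Position 2 ('a'): matches sub[1] = 'a'
  Position 3 ('e'): matches sub[2] = 'e'
  Position 4 ('d'): matches sub[3] = 'd'
  Position 5 ('c'): no match needed
  Position 6 ('d'): no match needed
All 4 characters matched => is a subsequence

1


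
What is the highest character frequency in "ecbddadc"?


Input: ecbddadc
Character counts:
  'a': 1
  'b': 1
  'c': 2
  'd': 3
  'e': 1
Maximum frequency: 3

3


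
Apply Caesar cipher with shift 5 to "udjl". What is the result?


Caesar cipher: shift "udjl" by 5
  'u' (pos 20) + 5 = pos 25 = 'z'
  'd' (pos 3) + 5 = pos 8 = 'i'
  'j' (pos 9) + 5 = pos 14 = 'o'
  'l' (pos 11) + 5 = pos 16 = 'q'
Result: zioq

zioq


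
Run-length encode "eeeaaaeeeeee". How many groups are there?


Input: eeeaaaeeeeee
Scanning for consecutive runs:
  Group 1: 'e' x 3 (positions 0-2)
  Group 2: 'a' x 3 (positions 3-5)
  Group 3: 'e' x 6 (positions 6-11)
Total groups: 3

3


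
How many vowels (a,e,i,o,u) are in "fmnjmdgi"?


Input: fmnjmdgi
Checking each character:
  'f' at position 0: consonant
  'm' at position 1: consonant
  'n' at position 2: consonant
  'j' at position 3: consonant
  'm' at position 4: consonant
  'd' at position 5: consonant
  'g' at position 6: consonant
  'i' at position 7: vowel (running total: 1)
Total vowels: 1

1


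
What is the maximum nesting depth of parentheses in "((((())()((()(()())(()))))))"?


Input: "((((())()((()(()())(()))))))"
Tracking depth:
  Position 0 '(': depth becomes 1
  Position 1 '(': depth becomes 2
  Position 2 '(': depth becomes 3
  Position 3 '(': depth becomes 4
  Position 4 '(': depth becomes 5
  Position 5 ')': depth becomes 4
  Position 6 ')': depth becomes 3
  Position 7 '(': depth becomes 4
  Position 8 ')': depth becomes 3
  Position 9 '(': depth becomes 4
  Position 10 '(': depth becomes 5
  Position 11 '(': depth becomes 6
  Position 12 ')': depth becomes 5
  Position 13 '(': depth becomes 6
  Position 14 '(': depth becomes 7
  Position 15 ')': depth becomes 6
  Position 16 '(': depth becomes 7
  Position 17 ')': depth becomes 6
  Position 18 ')': depth becomes 5
  Position 19 '(': depth becomes 6
  Position 20 '(': depth becomes 7
  Position 21 ')': depth becomes 6
  Position 22 ')': depth becomes 5
  Position 23 ')': depth becomes 4
  Position 24 ')': depth becomes 3
  Position 25 ')': depth becomes 2
  Position 26 ')': depth becomes 1
  Position 27 ')': depth becomes 0
Maximum depth reached: 7

7


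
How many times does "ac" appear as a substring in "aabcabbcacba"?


Searching for "ac" in "aabcabbcacba"
Scanning each position:
  Position 0: "aa" => no
  Position 1: "ab" => no
  Position 2: "bc" => no
  Position 3: "ca" => no
  Position 4: "ab" => no
  Position 5: "bb" => no
  Position 6: "bc" => no
  Position 7: "ca" => no
  Position 8: "ac" => MATCH
  Position 9: "cb" => no
  Position 10: "ba" => no
Total occurrences: 1

1


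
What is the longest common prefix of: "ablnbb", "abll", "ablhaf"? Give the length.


Words: ablnbb, abll, ablhaf
  Position 0: all 'a' => match
  Position 1: all 'b' => match
  Position 2: all 'l' => match
  Position 3: ('n', 'l', 'h') => mismatch, stop
LCP = "abl" (length 3)

3


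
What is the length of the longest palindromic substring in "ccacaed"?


Input: "ccacaed"
Checking substrings for palindromes:
  [1:4] "cac" (len 3) => palindrome
  [2:5] "aca" (len 3) => palindrome
  [0:2] "cc" (len 2) => palindrome
Longest palindromic substring: "cac" with length 3

3


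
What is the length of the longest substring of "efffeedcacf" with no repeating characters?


Input: "efffeedcacf"
Sliding window (track last position of each char):
  Position 0 ('e'): window [0,0] length 1 -- new best
  Position 1 ('f'): window [0,1] length 2 -- new best
  Position 2 ('f'): repeat (last at 1), move window start to 2
  Position 2 ('f'): window [2,2] length 1
  Position 3 ('f'): repeat (last at 2), move window start to 3
  Position 3 ('f'): window [3,3] length 1
  Position 4 ('e'): window [3,4] length 2
  Position 5 ('e'): repeat (last at 4), move window start to 5
  Position 5 ('e'): window [5,5] length 1
  Position 6 ('d'): window [5,6] length 2
  Position 7 ('c'): window [5,7] length 3 -- new best
  Position 8 ('a'): window [5,8] length 4 -- new best
  Position 9 ('c'): repeat (last at 7), move window start to 8
  Position 9 ('c'): window [8,9] length 2
  Position 10 ('f'): window [8,10] length 3
Longest substring with no repeats: "edca" with length 4

4


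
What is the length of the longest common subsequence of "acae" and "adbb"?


LCS of "acae" and "adbb"
DP table:
           a    d    b    b
      0    0    0    0    0
  a   0    1    1    1    1
  c   0    1    1    1    1
  a   0    1    1    1    1
  e   0    1    1    1    1
LCS length = dp[4][4] = 1

1


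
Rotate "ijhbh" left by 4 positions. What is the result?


Input: "ijhbh", rotate left by 4
First 4 characters: "ijhb"
Remaining characters: "h"
Concatenate remaining + first: "h" + "ijhb" = "hijhb"

hijhb


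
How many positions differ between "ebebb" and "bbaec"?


Comparing "ebebb" and "bbaec" position by position:
  Position 0: 'e' vs 'b' => DIFFER
  Position 1: 'b' vs 'b' => same
  Position 2: 'e' vs 'a' => DIFFER
  Position 3: 'b' vs 'e' => DIFFER
  Position 4: 'b' vs 'c' => DIFFER
Positions that differ: 4

4


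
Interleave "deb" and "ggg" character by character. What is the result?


Interleaving "deb" and "ggg":
  Position 0: 'd' from first, 'g' from second => "dg"
  Position 1: 'e' from first, 'g' from second => "eg"
  Position 2: 'b' from first, 'g' from second => "bg"
Result: dgegbg

dgegbg


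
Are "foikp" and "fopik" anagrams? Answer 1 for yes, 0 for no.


Strings: "foikp", "fopik"
Sorted first:  fikop
Sorted second: fikop
Sorted forms match => anagrams

1


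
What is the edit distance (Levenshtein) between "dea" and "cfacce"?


Computing edit distance: "dea" -> "cfacce"
DP table:
           c    f    a    c    c    e
      0    1    2    3    4    5    6
  d   1    1    2    3    4    5    6
  e   2    2    2    3    4    5    5
  a   3    3    3    2    3    4    5
Edit distance = dp[3][6] = 5

5


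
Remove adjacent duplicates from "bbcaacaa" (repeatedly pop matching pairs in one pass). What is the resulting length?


Input: bbcaacaa
Stack-based adjacent duplicate removal:
  Read 'b': push. Stack: b
  Read 'b': matches stack top 'b' => pop. Stack: (empty)
  Read 'c': push. Stack: c
  Read 'a': push. Stack: ca
  Read 'a': matches stack top 'a' => pop. Stack: c
  Read 'c': matches stack top 'c' => pop. Stack: (empty)
  Read 'a': push. Stack: a
  Read 'a': matches stack top 'a' => pop. Stack: (empty)
Final stack: "" (length 0)

0


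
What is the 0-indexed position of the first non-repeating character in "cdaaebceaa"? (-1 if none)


Input: cdaaebceaa
Character frequencies:
  'a': 4
  'b': 1
  'c': 2
  'd': 1
  'e': 2
Scanning left to right for freq == 1:
  Position 0 ('c'): freq=2, skip
  Position 1 ('d'): unique! => answer = 1

1


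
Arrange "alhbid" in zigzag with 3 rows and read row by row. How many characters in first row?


Zigzag "alhbid" into 3 rows:
Placing characters:
  'a' => row 0
  'l' => row 1
  'h' => row 2
  'b' => row 1
  'i' => row 0
  'd' => row 1
Rows:
  Row 0: "ai"
  Row 1: "lbd"
  Row 2: "h"
First row length: 2

2


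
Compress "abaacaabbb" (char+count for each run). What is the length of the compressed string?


Input: abaacaabbb
Runs:
  'a' x 1 => "a1"
  'b' x 1 => "b1"
  'a' x 2 => "a2"
  'c' x 1 => "c1"
  'a' x 2 => "a2"
  'b' x 3 => "b3"
Compressed: "a1b1a2c1a2b3"
Compressed length: 12

12


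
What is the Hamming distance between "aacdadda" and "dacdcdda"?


Comparing "aacdadda" and "dacdcdda" position by position:
  Position 0: 'a' vs 'd' => differ
  Position 1: 'a' vs 'a' => same
  Position 2: 'c' vs 'c' => same
  Position 3: 'd' vs 'd' => same
  Position 4: 'a' vs 'c' => differ
  Position 5: 'd' vs 'd' => same
  Position 6: 'd' vs 'd' => same
  Position 7: 'a' vs 'a' => same
Total differences (Hamming distance): 2

2


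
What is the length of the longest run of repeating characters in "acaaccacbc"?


Input: "acaaccacbc"
Scanning for longest run:
  Position 1 ('c'): new char, reset run to 1
  Position 2 ('a'): new char, reset run to 1
  Position 3 ('a'): continues run of 'a', length=2
  Position 4 ('c'): new char, reset run to 1
  Position 5 ('c'): continues run of 'c', length=2
  Position 6 ('a'): new char, reset run to 1
  Position 7 ('c'): new char, reset run to 1
  Position 8 ('b'): new char, reset run to 1
  Position 9 ('c'): new char, reset run to 1
Longest run: 'a' with length 2

2


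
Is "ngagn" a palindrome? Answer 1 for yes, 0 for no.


Input: ngagn
Reversed: ngagn
  Compare pos 0 ('n') with pos 4 ('n'): match
  Compare pos 1 ('g') with pos 3 ('g'): match
Result: palindrome

1


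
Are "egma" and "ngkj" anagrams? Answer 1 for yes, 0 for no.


Strings: "egma", "ngkj"
Sorted first:  aegm
Sorted second: gjkn
Differ at position 0: 'a' vs 'g' => not anagrams

0


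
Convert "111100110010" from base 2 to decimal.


Input: "111100110010" in base 2
Positional expansion:
  Digit '1' (value 1) x 2^11 = 2048
  Digit '1' (value 1) x 2^10 = 1024
  Digit '1' (value 1) x 2^9 = 512
  Digit '1' (value 1) x 2^8 = 256
  Digit '0' (value 0) x 2^7 = 0
  Digit '0' (value 0) x 2^6 = 0
  Digit '1' (value 1) x 2^5 = 32
  Digit '1' (value 1) x 2^4 = 16
  Digit '0' (value 0) x 2^3 = 0
  Digit '0' (value 0) x 2^2 = 0
  Digit '1' (value 1) x 2^1 = 2
  Digit '0' (value 0) x 2^0 = 0
Sum = 3890

3890


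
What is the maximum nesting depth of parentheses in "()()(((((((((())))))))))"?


Input: "()()(((((((((())))))))))"
Tracking depth:
  Position 0 '(': depth becomes 1
  Position 1 ')': depth becomes 0
  Position 2 '(': depth becomes 1
  Position 3 ')': depth becomes 0
  Position 4 '(': depth becomes 1
  Position 5 '(': depth becomes 2
  Position 6 '(': depth becomes 3
  Position 7 '(': depth becomes 4
  Position 8 '(': depth becomes 5
  Position 9 '(': depth becomes 6
  Position 10 '(': depth becomes 7
  Position 11 '(': depth becomes 8
  Position 12 '(': depth becomes 9
  Position 13 '(': depth becomes 10
  Position 14 ')': depth becomes 9
  Position 15 ')': depth becomes 8
  Position 16 ')': depth becomes 7
  Position 17 ')': depth becomes 6
  Position 18 ')': depth becomes 5
  Position 19 ')': depth becomes 4
  Position 20 ')': depth becomes 3
  Position 21 ')': depth becomes 2
  Position 22 ')': depth becomes 1
  Position 23 ')': depth becomes 0
Maximum depth reached: 10

10


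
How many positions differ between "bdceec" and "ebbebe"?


Comparing "bdceec" and "ebbebe" position by position:
  Position 0: 'b' vs 'e' => DIFFER
  Position 1: 'd' vs 'b' => DIFFER
  Position 2: 'c' vs 'b' => DIFFER
  Position 3: 'e' vs 'e' => same
  Position 4: 'e' vs 'b' => DIFFER
  Position 5: 'c' vs 'e' => DIFFER
Positions that differ: 5

5


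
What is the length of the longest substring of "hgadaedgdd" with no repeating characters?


Input: "hgadaedgdd"
Sliding window (track last position of each char):
  Position 0 ('h'): window [0,0] length 1 -- new best
  Position 1 ('g'): window [0,1] length 2 -- new best
  Position 2 ('a'): window [0,2] length 3 -- new best
  Position 3 ('d'): window [0,3] length 4 -- new best
  Position 4 ('a'): repeat (last at 2), move window start to 3
  Position 4 ('a'): window [3,4] length 2
  Position 5 ('e'): window [3,5] length 3
  Position 6 ('d'): repeat (last at 3), move window start to 4
  Position 6 ('d'): window [4,6] length 3
  Position 7 ('g'): window [4,7] length 4
  Position 8 ('d'): repeat (last at 6), move window start to 7
  Position 8 ('d'): window [7,8] length 2
  Position 9 ('d'): repeat (last at 8), move window start to 9
  Position 9 ('d'): window [9,9] length 1
Longest substring with no repeats: "hgad" with length 4

4


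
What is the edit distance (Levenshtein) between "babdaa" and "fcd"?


Computing edit distance: "babdaa" -> "fcd"
DP table:
           f    c    d
      0    1    2    3
  b   1    1    2    3
  a   2    2    2    3
  b   3    3    3    3
  d   4    4    4    3
  a   5    5    5    4
  a   6    6    6    5
Edit distance = dp[6][3] = 5

5


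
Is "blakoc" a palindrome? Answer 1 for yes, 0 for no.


Input: blakoc
Reversed: cokalb
  Compare pos 0 ('b') with pos 5 ('c'): MISMATCH
  Compare pos 1 ('l') with pos 4 ('o'): MISMATCH
  Compare pos 2 ('a') with pos 3 ('k'): MISMATCH
Result: not a palindrome

0


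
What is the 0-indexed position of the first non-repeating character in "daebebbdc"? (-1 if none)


Input: daebebbdc
Character frequencies:
  'a': 1
  'b': 3
  'c': 1
  'd': 2
  'e': 2
Scanning left to right for freq == 1:
  Position 0 ('d'): freq=2, skip
  Position 1 ('a'): unique! => answer = 1

1


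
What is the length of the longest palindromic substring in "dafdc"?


Input: "dafdc"
Checking substrings for palindromes:
  No multi-char palindromic substrings found
Longest palindromic substring: "d" with length 1

1


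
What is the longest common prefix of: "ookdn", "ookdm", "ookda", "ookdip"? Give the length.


Words: ookdn, ookdm, ookda, ookdip
  Position 0: all 'o' => match
  Position 1: all 'o' => match
  Position 2: all 'k' => match
  Position 3: all 'd' => match
  Position 4: ('n', 'm', 'a', 'i') => mismatch, stop
LCP = "ookd" (length 4)

4


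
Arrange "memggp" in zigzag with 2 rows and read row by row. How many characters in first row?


Zigzag "memggp" into 2 rows:
Placing characters:
  'm' => row 0
  'e' => row 1
  'm' => row 0
  'g' => row 1
  'g' => row 0
  'p' => row 1
Rows:
  Row 0: "mmg"
  Row 1: "egp"
First row length: 3

3


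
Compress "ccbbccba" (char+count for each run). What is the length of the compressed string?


Input: ccbbccba
Runs:
  'c' x 2 => "c2"
  'b' x 2 => "b2"
  'c' x 2 => "c2"
  'b' x 1 => "b1"
  'a' x 1 => "a1"
Compressed: "c2b2c2b1a1"
Compressed length: 10

10


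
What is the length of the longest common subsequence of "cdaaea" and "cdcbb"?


LCS of "cdaaea" and "cdcbb"
DP table:
           c    d    c    b    b
      0    0    0    0    0    0
  c   0    1    1    1    1    1
  d   0    1    2    2    2    2
  a   0    1    2    2    2    2
  a   0    1    2    2    2    2
  e   0    1    2    2    2    2
  a   0    1    2    2    2    2
LCS length = dp[6][5] = 2

2


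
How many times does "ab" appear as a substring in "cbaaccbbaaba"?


Searching for "ab" in "cbaaccbbaaba"
Scanning each position:
  Position 0: "cb" => no
  Position 1: "ba" => no
  Position 2: "aa" => no
  Position 3: "ac" => no
  Position 4: "cc" => no
  Position 5: "cb" => no
  Position 6: "bb" => no
  Position 7: "ba" => no
  Position 8: "aa" => no
  Position 9: "ab" => MATCH
  Position 10: "ba" => no
Total occurrences: 1

1


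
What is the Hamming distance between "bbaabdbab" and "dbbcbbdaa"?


Comparing "bbaabdbab" and "dbbcbbdaa" position by position:
  Position 0: 'b' vs 'd' => differ
  Position 1: 'b' vs 'b' => same
  Position 2: 'a' vs 'b' => differ
  Position 3: 'a' vs 'c' => differ
  Position 4: 'b' vs 'b' => same
  Position 5: 'd' vs 'b' => differ
  Position 6: 'b' vs 'd' => differ
  Position 7: 'a' vs 'a' => same
  Position 8: 'b' vs 'a' => differ
Total differences (Hamming distance): 6

6


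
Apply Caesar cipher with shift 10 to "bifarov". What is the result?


Caesar cipher: shift "bifarov" by 10
  'b' (pos 1) + 10 = pos 11 = 'l'
  'i' (pos 8) + 10 = pos 18 = 's'
  'f' (pos 5) + 10 = pos 15 = 'p'
  'a' (pos 0) + 10 = pos 10 = 'k'
  'r' (pos 17) + 10 = pos 1 = 'b'
  'o' (pos 14) + 10 = pos 24 = 'y'
  'v' (pos 21) + 10 = pos 5 = 'f'
Result: lspkbyf

lspkbyf


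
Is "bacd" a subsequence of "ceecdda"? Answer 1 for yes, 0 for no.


Check if "bacd" is a subsequence of "ceecdda"
Greedy scan:
  Position 0 ('c'): no match needed
  Position 1 ('e'): no match needed
  Position 2 ('e'): no match needed
  Position 3 ('c'): no match needed
  Position 4 ('d'): no match needed
  Position 5 ('d'): no match needed
  Position 6 ('a'): no match needed
Only matched 0/4 characters => not a subsequence

0


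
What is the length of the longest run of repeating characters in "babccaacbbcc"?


Input: "babccaacbbcc"
Scanning for longest run:
  Position 1 ('a'): new char, reset run to 1
  Position 2 ('b'): new char, reset run to 1
  Position 3 ('c'): new char, reset run to 1
  Position 4 ('c'): continues run of 'c', length=2
  Position 5 ('a'): new char, reset run to 1
  Position 6 ('a'): continues run of 'a', length=2
  Position 7 ('c'): new char, reset run to 1
  Position 8 ('b'): new char, reset run to 1
  Position 9 ('b'): continues run of 'b', length=2
  Position 10 ('c'): new char, reset run to 1
  Position 11 ('c'): continues run of 'c', length=2
Longest run: 'c' with length 2

2


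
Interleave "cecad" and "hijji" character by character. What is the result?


Interleaving "cecad" and "hijji":
  Position 0: 'c' from first, 'h' from second => "ch"
  Position 1: 'e' from first, 'i' from second => "ei"
  Position 2: 'c' from first, 'j' from second => "cj"
  Position 3: 'a' from first, 'j' from second => "aj"
  Position 4: 'd' from first, 'i' from second => "di"
Result: cheicjajdi

cheicjajdi


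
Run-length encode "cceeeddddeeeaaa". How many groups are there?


Input: cceeeddddeeeaaa
Scanning for consecutive runs:
  Group 1: 'c' x 2 (positions 0-1)
  Group 2: 'e' x 3 (positions 2-4)
  Group 3: 'd' x 4 (positions 5-8)
  Group 4: 'e' x 3 (positions 9-11)
  Group 5: 'a' x 3 (positions 12-14)
Total groups: 5

5


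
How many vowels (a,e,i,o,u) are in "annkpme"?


Input: annkpme
Checking each character:
  'a' at position 0: vowel (running total: 1)
  'n' at position 1: consonant
  'n' at position 2: consonant
  'k' at position 3: consonant
  'p' at position 4: consonant
  'm' at position 5: consonant
  'e' at position 6: vowel (running total: 2)
Total vowels: 2

2


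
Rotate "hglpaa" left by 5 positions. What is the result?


Input: "hglpaa", rotate left by 5
First 5 characters: "hglpa"
Remaining characters: "a"
Concatenate remaining + first: "a" + "hglpa" = "ahglpa"

ahglpa


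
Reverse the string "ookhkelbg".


Input: ookhkelbg
Reading characters right to left:
  Position 8: 'g'
  Position 7: 'b'
  Position 6: 'l'
  Position 5: 'e'
  Position 4: 'k'
  Position 3: 'h'
  Position 2: 'k'
  Position 1: 'o'
  Position 0: 'o'
Reversed: gblekhkoo

gblekhkoo


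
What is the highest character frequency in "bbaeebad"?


Input: bbaeebad
Character counts:
  'a': 2
  'b': 3
  'd': 1
  'e': 2
Maximum frequency: 3

3


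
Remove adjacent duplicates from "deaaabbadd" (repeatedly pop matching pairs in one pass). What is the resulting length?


Input: deaaabbadd
Stack-based adjacent duplicate removal:
  Read 'd': push. Stack: d
  Read 'e': push. Stack: de
  Read 'a': push. Stack: dea
  Read 'a': matches stack top 'a' => pop. Stack: de
  Read 'a': push. Stack: dea
  Read 'b': push. Stack: deab
  Read 'b': matches stack top 'b' => pop. Stack: dea
  Read 'a': matches stack top 'a' => pop. Stack: de
  Read 'd': push. Stack: ded
  Read 'd': matches stack top 'd' => pop. Stack: de
Final stack: "de" (length 2)

2


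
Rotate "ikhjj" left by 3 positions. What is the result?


Input: "ikhjj", rotate left by 3
First 3 characters: "ikh"
Remaining characters: "jj"
Concatenate remaining + first: "jj" + "ikh" = "jjikh"

jjikh


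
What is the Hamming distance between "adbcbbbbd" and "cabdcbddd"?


Comparing "adbcbbbbd" and "cabdcbddd" position by position:
  Position 0: 'a' vs 'c' => differ
  Position 1: 'd' vs 'a' => differ
  Position 2: 'b' vs 'b' => same
  Position 3: 'c' vs 'd' => differ
  Position 4: 'b' vs 'c' => differ
  Position 5: 'b' vs 'b' => same
  Position 6: 'b' vs 'd' => differ
  Position 7: 'b' vs 'd' => differ
  Position 8: 'd' vs 'd' => same
Total differences (Hamming distance): 6

6


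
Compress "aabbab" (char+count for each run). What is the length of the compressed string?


Input: aabbab
Runs:
  'a' x 2 => "a2"
  'b' x 2 => "b2"
  'a' x 1 => "a1"
  'b' x 1 => "b1"
Compressed: "a2b2a1b1"
Compressed length: 8

8


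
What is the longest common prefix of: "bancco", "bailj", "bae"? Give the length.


Words: bancco, bailj, bae
  Position 0: all 'b' => match
  Position 1: all 'a' => match
  Position 2: ('n', 'i', 'e') => mismatch, stop
LCP = "ba" (length 2)

2


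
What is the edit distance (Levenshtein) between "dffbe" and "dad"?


Computing edit distance: "dffbe" -> "dad"
DP table:
           d    a    d
      0    1    2    3
  d   1    0    1    2
  f   2    1    1    2
  f   3    2    2    2
  b   4    3    3    3
  e   5    4    4    4
Edit distance = dp[5][3] = 4

4


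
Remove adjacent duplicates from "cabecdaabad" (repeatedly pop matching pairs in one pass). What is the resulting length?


Input: cabecdaabad
Stack-based adjacent duplicate removal:
  Read 'c': push. Stack: c
  Read 'a': push. Stack: ca
  Read 'b': push. Stack: cab
  Read 'e': push. Stack: cabe
  Read 'c': push. Stack: cabec
  Read 'd': push. Stack: cabecd
  Read 'a': push. Stack: cabecda
  Read 'a': matches stack top 'a' => pop. Stack: cabecd
  Read 'b': push. Stack: cabecdb
  Read 'a': push. Stack: cabecdba
  Read 'd': push. Stack: cabecdbad
Final stack: "cabecdbad" (length 9)

9


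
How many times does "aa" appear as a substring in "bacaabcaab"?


Searching for "aa" in "bacaabcaab"
Scanning each position:
  Position 0: "ba" => no
  Position 1: "ac" => no
  Position 2: "ca" => no
  Position 3: "aa" => MATCH
  Position 4: "ab" => no
  Position 5: "bc" => no
  Position 6: "ca" => no
  Position 7: "aa" => MATCH
  Position 8: "ab" => no
Total occurrences: 2

2


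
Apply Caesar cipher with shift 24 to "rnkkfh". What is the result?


Caesar cipher: shift "rnkkfh" by 24
  'r' (pos 17) + 24 = pos 15 = 'p'
  'n' (pos 13) + 24 = pos 11 = 'l'
  'k' (pos 10) + 24 = pos 8 = 'i'
  'k' (pos 10) + 24 = pos 8 = 'i'
  'f' (pos 5) + 24 = pos 3 = 'd'
  'h' (pos 7) + 24 = pos 5 = 'f'
Result: pliidf

pliidf


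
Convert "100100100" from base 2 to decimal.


Input: "100100100" in base 2
Positional expansion:
  Digit '1' (value 1) x 2^8 = 256
  Digit '0' (value 0) x 2^7 = 0
  Digit '0' (value 0) x 2^6 = 0
  Digit '1' (value 1) x 2^5 = 32
  Digit '0' (value 0) x 2^4 = 0
  Digit '0' (value 0) x 2^3 = 0
  Digit '1' (value 1) x 2^2 = 4
  Digit '0' (value 0) x 2^1 = 0
  Digit '0' (value 0) x 2^0 = 0
Sum = 292

292


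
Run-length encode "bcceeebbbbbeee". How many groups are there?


Input: bcceeebbbbbeee
Scanning for consecutive runs:
  Group 1: 'b' x 1 (positions 0-0)
  Group 2: 'c' x 2 (positions 1-2)
  Group 3: 'e' x 3 (positions 3-5)
  Group 4: 'b' x 5 (positions 6-10)
  Group 5: 'e' x 3 (positions 11-13)
Total groups: 5

5


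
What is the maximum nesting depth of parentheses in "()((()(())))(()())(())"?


Input: "()((()(())))(()())(())"
Tracking depth:
  Position 0 '(': depth becomes 1
  Position 1 ')': depth becomes 0
  Position 2 '(': depth becomes 1
  Position 3 '(': depth becomes 2
  Position 4 '(': depth becomes 3
  Position 5 ')': depth becomes 2
  Position 6 '(': depth becomes 3
  Position 7 '(': depth becomes 4
  Position 8 ')': depth becomes 3
  Position 9 ')': depth becomes 2
  Position 10 ')': depth becomes 1
  Position 11 ')': depth becomes 0
  Position 12 '(': depth becomes 1
  Position 13 '(': depth becomes 2
  Position 14 ')': depth becomes 1
  Position 15 '(': depth becomes 2
  Position 16 ')': depth becomes 1
  Position 17 ')': depth becomes 0
  Position 18 '(': depth becomes 1
  Position 19 '(': depth becomes 2
  Position 20 ')': depth becomes 1
  Position 21 ')': depth becomes 0
Maximum depth reached: 4

4


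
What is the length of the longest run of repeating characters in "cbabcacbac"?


Input: "cbabcacbac"
Scanning for longest run:
  Position 1 ('b'): new char, reset run to 1
  Position 2 ('a'): new char, reset run to 1
  Position 3 ('b'): new char, reset run to 1
  Position 4 ('c'): new char, reset run to 1
  Position 5 ('a'): new char, reset run to 1
  Position 6 ('c'): new char, reset run to 1
  Position 7 ('b'): new char, reset run to 1
  Position 8 ('a'): new char, reset run to 1
  Position 9 ('c'): new char, reset run to 1
Longest run: 'c' with length 1

1


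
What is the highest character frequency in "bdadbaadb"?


Input: bdadbaadb
Character counts:
  'a': 3
  'b': 3
  'd': 3
Maximum frequency: 3

3


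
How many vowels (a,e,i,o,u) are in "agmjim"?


Input: agmjim
Checking each character:
  'a' at position 0: vowel (running total: 1)
  'g' at position 1: consonant
  'm' at position 2: consonant
  'j' at position 3: consonant
  'i' at position 4: vowel (running total: 2)
  'm' at position 5: consonant
Total vowels: 2

2


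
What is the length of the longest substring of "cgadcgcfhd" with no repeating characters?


Input: "cgadcgcfhd"
Sliding window (track last position of each char):
  Position 0 ('c'): window [0,0] length 1 -- new best
  Position 1 ('g'): window [0,1] length 2 -- new best
  Position 2 ('a'): window [0,2] length 3 -- new best
  Position 3 ('d'): window [0,3] length 4 -- new best
  Position 4 ('c'): repeat (last at 0), move window start to 1
  Position 4 ('c'): window [1,4] length 4
  Position 5 ('g'): repeat (last at 1), move window start to 2
  Position 5 ('g'): window [2,5] length 4
  Position 6 ('c'): repeat (last at 4), move window start to 5
  Position 6 ('c'): window [5,6] length 2
  Position 7 ('f'): window [5,7] length 3
  Position 8 ('h'): window [5,8] length 4
  Position 9 ('d'): window [5,9] length 5 -- new best
Longest substring with no repeats: "gcfhd" with length 5

5


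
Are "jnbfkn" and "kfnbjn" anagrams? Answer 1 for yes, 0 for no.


Strings: "jnbfkn", "kfnbjn"
Sorted first:  bfjknn
Sorted second: bfjknn
Sorted forms match => anagrams

1


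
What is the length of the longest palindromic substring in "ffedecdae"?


Input: "ffedecdae"
Checking substrings for palindromes:
  [2:5] "ede" (len 3) => palindrome
  [0:2] "ff" (len 2) => palindrome
Longest palindromic substring: "ede" with length 3

3


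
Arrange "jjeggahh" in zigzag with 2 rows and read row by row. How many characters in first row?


Zigzag "jjeggahh" into 2 rows:
Placing characters:
  'j' => row 0
  'j' => row 1
  'e' => row 0
  'g' => row 1
  'g' => row 0
  'a' => row 1
  'h' => row 0
  'h' => row 1
Rows:
  Row 0: "jegh"
  Row 1: "jgah"
First row length: 4

4


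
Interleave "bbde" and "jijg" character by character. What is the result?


Interleaving "bbde" and "jijg":
  Position 0: 'b' from first, 'j' from second => "bj"
  Position 1: 'b' from first, 'i' from second => "bi"
  Position 2: 'd' from first, 'j' from second => "dj"
  Position 3: 'e' from first, 'g' from second => "eg"
Result: bjbidjeg

bjbidjeg


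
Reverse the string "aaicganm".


Input: aaicganm
Reading characters right to left:
  Position 7: 'm'
  Position 6: 'n'
  Position 5: 'a'
  Position 4: 'g'
  Position 3: 'c'
  Position 2: 'i'
  Position 1: 'a'
  Position 0: 'a'
Reversed: mnagciaa

mnagciaa


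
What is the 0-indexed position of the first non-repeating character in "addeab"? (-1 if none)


Input: addeab
Character frequencies:
  'a': 2
  'b': 1
  'd': 2
  'e': 1
Scanning left to right for freq == 1:
  Position 0 ('a'): freq=2, skip
  Position 1 ('d'): freq=2, skip
  Position 2 ('d'): freq=2, skip
  Position 3 ('e'): unique! => answer = 3

3


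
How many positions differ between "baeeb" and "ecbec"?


Comparing "baeeb" and "ecbec" position by position:
  Position 0: 'b' vs 'e' => DIFFER
  Position 1: 'a' vs 'c' => DIFFER
  Position 2: 'e' vs 'b' => DIFFER
  Position 3: 'e' vs 'e' => same
  Position 4: 'b' vs 'c' => DIFFER
Positions that differ: 4

4


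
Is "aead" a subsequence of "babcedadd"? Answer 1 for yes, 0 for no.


Check if "aead" is a subsequence of "babcedadd"
Greedy scan:
  Position 0 ('b'): no match needed
  Position 1 ('a'): matches sub[0] = 'a'
  Position 2 ('b'): no match needed
  Position 3 ('c'): no match needed
  Position 4 ('e'): matches sub[1] = 'e'
  Position 5 ('d'): no match needed
  Position 6 ('a'): matches sub[2] = 'a'
  Position 7 ('d'): matches sub[3] = 'd'
  Position 8 ('d'): no match needed
All 4 characters matched => is a subsequence

1


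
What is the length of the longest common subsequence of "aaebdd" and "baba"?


LCS of "aaebdd" and "baba"
DP table:
           b    a    b    a
      0    0    0    0    0
  a   0    0    1    1    1
  a   0    0    1    1    2
  e   0    0    1    1    2
  b   0    1    1    2    2
  d   0    1    1    2    2
  d   0    1    1    2    2
LCS length = dp[6][4] = 2

2


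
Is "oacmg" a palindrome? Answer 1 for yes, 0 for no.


Input: oacmg
Reversed: gmcao
  Compare pos 0 ('o') with pos 4 ('g'): MISMATCH
  Compare pos 1 ('a') with pos 3 ('m'): MISMATCH
Result: not a palindrome

0


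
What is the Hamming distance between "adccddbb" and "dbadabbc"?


Comparing "adccddbb" and "dbadabbc" position by position:
  Position 0: 'a' vs 'd' => differ
  Position 1: 'd' vs 'b' => differ
  Position 2: 'c' vs 'a' => differ
  Position 3: 'c' vs 'd' => differ
  Position 4: 'd' vs 'a' => differ
  Position 5: 'd' vs 'b' => differ
  Position 6: 'b' vs 'b' => same
  Position 7: 'b' vs 'c' => differ
Total differences (Hamming distance): 7

7


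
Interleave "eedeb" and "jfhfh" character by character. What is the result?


Interleaving "eedeb" and "jfhfh":
  Position 0: 'e' from first, 'j' from second => "ej"
  Position 1: 'e' from first, 'f' from second => "ef"
  Position 2: 'd' from first, 'h' from second => "dh"
  Position 3: 'e' from first, 'f' from second => "ef"
  Position 4: 'b' from first, 'h' from second => "bh"
Result: ejefdhefbh

ejefdhefbh


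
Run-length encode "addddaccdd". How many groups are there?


Input: addddaccdd
Scanning for consecutive runs:
  Group 1: 'a' x 1 (positions 0-0)
  Group 2: 'd' x 4 (positions 1-4)
  Group 3: 'a' x 1 (positions 5-5)
  Group 4: 'c' x 2 (positions 6-7)
  Group 5: 'd' x 2 (positions 8-9)
Total groups: 5

5


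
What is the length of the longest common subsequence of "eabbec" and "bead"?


LCS of "eabbec" and "bead"
DP table:
           b    e    a    d
      0    0    0    0    0
  e   0    0    1    1    1
  a   0    0    1    2    2
  b   0    1    1    2    2
  b   0    1    1    2    2
  e   0    1    2    2    2
  c   0    1    2    2    2
LCS length = dp[6][4] = 2

2


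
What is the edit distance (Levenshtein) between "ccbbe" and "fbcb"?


Computing edit distance: "ccbbe" -> "fbcb"
DP table:
           f    b    c    b
      0    1    2    3    4
  c   1    1    2    2    3
  c   2    2    2    2    3
  b   3    3    2    3    2
  b   4    4    3    3    3
  e   5    5    4    4    4
Edit distance = dp[5][4] = 4

4


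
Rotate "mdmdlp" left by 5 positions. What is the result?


Input: "mdmdlp", rotate left by 5
First 5 characters: "mdmdl"
Remaining characters: "p"
Concatenate remaining + first: "p" + "mdmdl" = "pmdmdl"

pmdmdl


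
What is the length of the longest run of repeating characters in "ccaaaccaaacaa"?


Input: "ccaaaccaaacaa"
Scanning for longest run:
  Position 1 ('c'): continues run of 'c', length=2
  Position 2 ('a'): new char, reset run to 1
  Position 3 ('a'): continues run of 'a', length=2
  Position 4 ('a'): continues run of 'a', length=3
  Position 5 ('c'): new char, reset run to 1
  Position 6 ('c'): continues run of 'c', length=2
  Position 7 ('a'): new char, reset run to 1
  Position 8 ('a'): continues run of 'a', length=2
  Position 9 ('a'): continues run of 'a', length=3
  Position 10 ('c'): new char, reset run to 1
  Position 11 ('a'): new char, reset run to 1
  Position 12 ('a'): continues run of 'a', length=2
Longest run: 'a' with length 3

3


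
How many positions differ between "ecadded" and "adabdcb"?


Comparing "ecadded" and "adabdcb" position by position:
  Position 0: 'e' vs 'a' => DIFFER
  Position 1: 'c' vs 'd' => DIFFER
  Position 2: 'a' vs 'a' => same
  Position 3: 'd' vs 'b' => DIFFER
  Position 4: 'd' vs 'd' => same
  Position 5: 'e' vs 'c' => DIFFER
  Position 6: 'd' vs 'b' => DIFFER
Positions that differ: 5

5
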